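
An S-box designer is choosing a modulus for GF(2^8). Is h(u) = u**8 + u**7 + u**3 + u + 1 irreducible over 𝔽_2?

Yes

Check for roots in 𝔽_2: h(0) = 1; h(1) = 1.
No roots, so no linear factors.
Monic irreducibles of degree 2 over GF(2): u**2 + u + 1.
None of them divide h (all give nonzero remainder).
Monic irreducibles of degree 3 over GF(2): u**3 + u + 1, u**3 + u**2 + 1.
None of them divide h (all give nonzero remainder).
Monic irreducibles of degree 4 over GF(2): u**4 + u + 1, u**4 + u**3 + 1, u**4 + u**3 + u**2 + u + 1.
None of them divide h (all give nonzero remainder).
No irreducible factor of degree ≤ 4 exists, so h is irreducible over GF(2).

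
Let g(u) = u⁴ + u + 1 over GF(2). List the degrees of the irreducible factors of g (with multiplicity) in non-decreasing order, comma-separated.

4

Roots in GF(2): g(0) = 1; g(1) = 1.
Complete factorization: g(u) = (u⁴ + u + 1).
Factor degrees with multiplicity: 4 = 4.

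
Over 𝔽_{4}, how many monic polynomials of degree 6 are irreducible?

Gauss's count: N_{4}(6) = (1/6) Σ_{d|6} μ(6/d)·4^d.
Divisors of 6: 1, 2, 3, 6; μ(6/d) for each: 1, -1, -1, 1.
Σ = 4^1 − 4^2 − 4^3 + 4^6 = 4020.
N = 4020/6 = 670.

670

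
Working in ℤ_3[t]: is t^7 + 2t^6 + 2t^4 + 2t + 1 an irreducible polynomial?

Yes

Write f(t) = t^7 + 2t^6 + 2t^4 + 2t + 1.
Check for roots in ℤ_3: f(0) = 1; f(1) = 2; f(2) = 2.
No roots, so no linear factors.
Monic irreducibles of degree 2 over GF(3): t^2 + 1, t^2 + t + 2, t^2 + 2t + 2.
None of them divide f (all give nonzero remainder).
Degree-3 irreducible divisors: test the 8 monic irreducibles of degree 3 over GF(3).
None of them divide f (all give nonzero remainder).
No irreducible factor of degree ≤ 3 exists, so f is irreducible over GF(3).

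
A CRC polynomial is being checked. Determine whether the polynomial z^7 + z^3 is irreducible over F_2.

Write g(z) = z^7 + z^3.
Check for roots in F_2: g(0) = 0 → root; g(1) = 0 → root.
g(0) = 0, so (z) divides g(z); g is reducible.

No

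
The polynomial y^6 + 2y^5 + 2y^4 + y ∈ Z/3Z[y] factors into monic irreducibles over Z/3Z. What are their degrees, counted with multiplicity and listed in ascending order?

1, 1, 1, 1, 2

Write g(y) = y^6 + 2y^5 + 2y^4 + y.
Roots in Z/3Z: g(0) = 0 → root; g(1) = 0 → root; g(2) = 0 → root.
Linear factors from roots: (y), (y + 2), (y + 1).
Complete factorization: g(y) = (y)·(y + 2)·(y + 1)^2·(y^2 + y + 2).
Factor degrees with multiplicity: 1 + 1 + 1 + 1 + 2 = 6.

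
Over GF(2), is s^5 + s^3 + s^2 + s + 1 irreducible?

Yes

Write m(s) = s^5 + s^3 + s^2 + s + 1.
Check for roots in GF(2): m(0) = 1; m(1) = 1.
No roots, so no linear factors.
Monic irreducibles of degree 2 over GF(2): s^2 + s + 1.
None of them divide m (all give nonzero remainder).
No irreducible factor of degree ≤ 2 exists, so m is irreducible over GF(2).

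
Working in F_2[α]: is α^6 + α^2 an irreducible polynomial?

No

Write P(α) = α^6 + α^2.
Check for roots in F_2: P(0) = 0 → root; P(1) = 0 → root.
P(0) = 0, so (α) divides P(α); P is reducible.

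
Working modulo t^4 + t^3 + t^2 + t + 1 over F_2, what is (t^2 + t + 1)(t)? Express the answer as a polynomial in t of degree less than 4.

Multiply in F_2[t]: (t^2 + t + 1)·(t) = t^3 + t^2 + t.
Reduced: t^3 + t^2 + t.

t^3 + t^2 + t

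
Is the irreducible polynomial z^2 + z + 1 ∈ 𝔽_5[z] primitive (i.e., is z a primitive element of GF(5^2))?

No

Write f(z) = z^2 + z + 1.
|GF(5^2)^×| = 5^2 − 1 = 24. Prime factorization: 24 = 2^3·3.
f is primitive ⇔ z has order 24 in GF(5)[z]/(f), i.e. z^(24/q) ≠ 1 for each prime q | 24.
z^(12) mod f = 1
z^(8) mod f = 4z + 4.
Since z^(12) = 1, the order of z divides 12 < 24; not primitive.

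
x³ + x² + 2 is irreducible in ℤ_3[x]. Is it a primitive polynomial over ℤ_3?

No

Write f(x) = x³ + x² + 2.
|GF(3^3)^×| = 3^3 − 1 = 26. Prime factorization: 26 = 2·13.
f is primitive ⇔ x has order 26 in GF(3)[x]/(f), i.e. x^(26/q) ≠ 1 for each prime q | 26.
x^(13) mod f = 1
x^(2) mod f = x².
Since x^(13) = 1, the order of x divides 13 < 26; not primitive.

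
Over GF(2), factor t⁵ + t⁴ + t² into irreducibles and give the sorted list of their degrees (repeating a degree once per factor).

1, 1, 3

Write f(t) = t⁵ + t⁴ + t².
Roots in GF(2): f(0) = 0 → root; f(1) = 1.
Linear factors from roots: (t).
Complete factorization: f(t) = (t)^2·(t³ + t² + 1).
Factor degrees with multiplicity: 1 + 1 + 3 = 5.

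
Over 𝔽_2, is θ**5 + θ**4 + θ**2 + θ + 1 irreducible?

Yes

Write h(θ) = θ**5 + θ**4 + θ**2 + θ + 1.
Check for roots in 𝔽_2: h(0) = 1; h(1) = 1.
No roots, so no linear factors.
Monic irreducibles of degree 2 over GF(2): θ**2 + θ + 1.
None of them divide h (all give nonzero remainder).
No irreducible factor of degree ≤ 2 exists, so h is irreducible over GF(2).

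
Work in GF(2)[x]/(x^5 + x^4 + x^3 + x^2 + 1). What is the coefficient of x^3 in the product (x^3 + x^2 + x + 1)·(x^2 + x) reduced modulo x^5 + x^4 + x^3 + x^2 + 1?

1

Multiply in GF(2)[x]: (x^3 + x^2 + x + 1)·(x^2 + x) = x^5 + x.
Reduce using x^5 ≡ x^4 + x^3 + x^2 + 1 (mod x^5 + x^4 + x^3 + x^2 + 1).
Reduced: x^4 + x^3 + x^2 + x + 1.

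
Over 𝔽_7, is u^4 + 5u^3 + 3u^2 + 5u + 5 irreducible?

Write f(u) = u^4 + 5u^3 + 3u^2 + 5u + 5.
Check for roots in 𝔽_7: f(0) = 5; f(1) = 5; f(2) = 6; f(3) = 4; f(4) = 5; f(5) = 4; f(6) = 6.
No roots, so no linear factors.
Degree-2 irreducible divisors: test the 21 monic irreducibles of degree 2 over GF(7).
None of them divide f (all give nonzero remainder).
No irreducible factor of degree ≤ 2 exists, so f is irreducible over GF(7).

Yes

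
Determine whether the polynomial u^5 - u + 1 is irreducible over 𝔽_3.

Write f(u) = u^5 - u + 1.
Check for roots in 𝔽_3: f(0) = 1; f(1) = 1; f(2) = 1.
No roots, so no linear factors.
Monic irreducibles of degree 2 over GF(3): u^2 + 1, u^2 + u - 1, u^2 - u - 1.
None of them divide f (all give nonzero remainder).
No irreducible factor of degree ≤ 2 exists, so f is irreducible over GF(3).

Yes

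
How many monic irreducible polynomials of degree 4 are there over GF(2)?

3

The number of monic irreducibles of degree 4 over GF(2) is (1/4)·Σ_{d∣4} μ(4/d) 2^d.
Divisors of 4: 1, 2, 4; μ(4/d) for each: 0, -1, 1.
Σ = − 2^2 + 2^4 = 12.
N = 12/4 = 3.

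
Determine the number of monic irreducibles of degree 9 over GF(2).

56

By the necklace-counting formula, N_2(9) = (1/9) Σ_{d|9} μ(9/d)·2^d.
Divisors of 9: 1, 3, 9; μ(9/d) for each: 0, -1, 1.
Σ = − 2^3 + 2^9 = 504.
N = 504/9 = 56.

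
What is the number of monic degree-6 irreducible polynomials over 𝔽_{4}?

670

By the necklace-counting formula, N_4(6) = (1/6) Σ_{d|6} μ(6/d)·4^d.
Divisors of 6: 1, 2, 3, 6; μ(6/d) for each: 1, -1, -1, 1.
Σ = 4^1 − 4^2 − 4^3 + 4^6 = 4020.
N = 4020/6 = 670.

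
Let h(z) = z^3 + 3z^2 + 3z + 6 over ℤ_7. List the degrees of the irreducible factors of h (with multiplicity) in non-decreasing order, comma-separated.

3

Complete factorization: h(z) = (z^3 + 3z^2 + 3z + 6).
Factor degrees with multiplicity: 3 = 3.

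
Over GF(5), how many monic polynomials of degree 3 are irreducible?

Gauss's count: N_{5}(3) = (1/3) Σ_{d|3} μ(3/d)·5^d.
Divisors of 3: 1, 3; μ(3/d) for each: -1, 1.
Σ = − 5^1 + 5^3 = 120.
N = 120/3 = 40.

40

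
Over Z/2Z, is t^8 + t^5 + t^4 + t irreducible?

No

Write h(t) = t^8 + t^5 + t^4 + t.
Check for roots in Z/2Z: h(0) = 0 → root; h(1) = 0 → root.
h(0) = 0, so (t) divides h(t); h is reducible.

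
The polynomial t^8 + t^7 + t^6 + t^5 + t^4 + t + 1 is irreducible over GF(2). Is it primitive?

No

Write f(t) = t^8 + t^7 + t^6 + t^5 + t^4 + t + 1.
|GF(2^8)^×| = 2^8 − 1 = 255. Prime factorization: 255 = 3·5·17.
f is primitive ⇔ t has order 255 in GF(2)[t]/(f), i.e. t^(255/q) ≠ 1 for each prime q | 255.
t^(85) mod f = t^6 + t^5 + t^4.
t^(51) mod f = 1
t^(15) mod f = t^7 + t^4 + t^3 + 1.
Since t^(51) = 1, the order of t divides 51 < 255; not primitive.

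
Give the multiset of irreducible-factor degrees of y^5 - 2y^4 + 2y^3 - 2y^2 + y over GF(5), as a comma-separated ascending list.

Write h(y) = y^5 - 2y^4 + 2y^3 - 2y^2 + y.
Roots in GF(5): h(0) = 0 → root; h(1) = 0 → root; h(2) = 0 → root; h(3) = 0 → root; h(4) = 2.
Linear factors from roots: (y), (y - 1), (y - 2), (y + 2).
Complete factorization: h(y) = (y)·(y + 2)·(y - 2)·(y - 1)^2.
Factor degrees with multiplicity: 1 + 1 + 1 + 1 + 1 = 5.

1, 1, 1, 1, 1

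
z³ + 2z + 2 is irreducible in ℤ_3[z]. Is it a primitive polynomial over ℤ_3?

No

Write f(z) = z³ + 2z + 2.
|GF(3^3)^×| = 3^3 − 1 = 26. Prime factorization: 26 = 2·13.
f is primitive ⇔ z has order 26 in GF(3)[z]/(f), i.e. z^(26/q) ≠ 1 for each prime q | 26.
z^(13) mod f = 1
z^(2) mod f = z².
Since z^(13) = 1, the order of z divides 13 < 26; not primitive.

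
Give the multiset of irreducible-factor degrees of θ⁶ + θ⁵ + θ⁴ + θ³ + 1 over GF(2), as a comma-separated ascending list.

2, 4

Write g(θ) = θ⁶ + θ⁵ + θ⁴ + θ³ + 1.
Roots in GF(2): g(0) = 1; g(1) = 1.
Complete factorization: g(θ) = (θ² + θ + 1)·(θ⁴ + θ + 1).
Factor degrees with multiplicity: 2 + 4 = 6.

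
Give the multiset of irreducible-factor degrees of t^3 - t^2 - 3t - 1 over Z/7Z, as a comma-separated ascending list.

Write h(t) = t^3 - t^2 - 3t - 1.
Linear factors from roots: (t + 3), (t + 2), (t + 1).
Complete factorization: h(t) = (t + 1)·(t + 2)·(t + 3).
Factor degrees with multiplicity: 1 + 1 + 1 = 3.

1, 1, 1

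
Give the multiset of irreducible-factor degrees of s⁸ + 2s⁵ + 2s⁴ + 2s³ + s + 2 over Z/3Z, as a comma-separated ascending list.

1, 2, 2, 3

Write g(s) = s⁸ + 2s⁵ + 2s⁴ + 2s³ + s + 2.
Roots in Z/3Z: g(0) = 2; g(1) = 1; g(2) = 0 → root.
Linear factors from roots: (s + 1).
Complete factorization: g(s) = (s + 1)·(s² + 2s + 2)^2·(s³ + s² + s + 2).
Factor degrees with multiplicity: 1 + 2 + 2 + 3 = 8.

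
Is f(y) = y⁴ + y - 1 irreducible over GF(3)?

Check for roots in GF(3): f(0) = 2; f(1) = 1; f(2) = 2.
No roots, so no linear factors.
Monic irreducibles of degree 2 over GF(3): y² + 1, y² + y - 1, y² - y - 1.
None of them divide f (all give nonzero remainder).
No irreducible factor of degree ≤ 2 exists, so f is irreducible over GF(3).

Yes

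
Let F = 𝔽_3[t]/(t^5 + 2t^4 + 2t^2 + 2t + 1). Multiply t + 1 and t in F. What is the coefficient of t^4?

Multiply in 𝔽_3[t]: (t + 1)·(t) = t^2 + t.
Reduced: t^2 + t.

0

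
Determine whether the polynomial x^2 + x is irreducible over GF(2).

Write P(x) = x^2 + x.
Check for roots in GF(2): P(0) = 0 → root; P(1) = 0 → root.
P(0) = 0, so (x) divides P(x); P is reducible.

No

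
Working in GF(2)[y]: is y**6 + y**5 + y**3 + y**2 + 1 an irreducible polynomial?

Yes

Write h(y) = y**6 + y**5 + y**3 + y**2 + 1.
Check for roots in GF(2): h(0) = 1; h(1) = 1.
No roots, so no linear factors.
Monic irreducibles of degree 2 over GF(2): y**2 + y + 1.
None of them divide h (all give nonzero remainder).
Monic irreducibles of degree 3 over GF(2): y**3 + y + 1, y**3 + y**2 + 1.
None of them divide h (all give nonzero remainder).
No irreducible factor of degree ≤ 3 exists, so h is irreducible over GF(2).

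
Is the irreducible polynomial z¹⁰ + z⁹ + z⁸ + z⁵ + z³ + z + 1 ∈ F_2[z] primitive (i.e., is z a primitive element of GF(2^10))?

No

Write f(z) = z¹⁰ + z⁹ + z⁸ + z⁵ + z³ + z + 1.
|GF(2^10)^×| = 2^10 − 1 = 1023. Prime factorization: 1023 = 3·11·31.
f is primitive ⇔ z has order 1023 in GF(2)[z]/(f), i.e. z^(1023/q) ≠ 1 for each prime q | 1023.
z^(341) mod f = z⁹ + z⁷ + z⁶ + z³ + z².
z^(93) mod f = 1
z^(33) mod f = z⁹ + z⁶ + z³ + 1.
Since z^(93) = 1, the order of z divides 93 < 1023; not primitive.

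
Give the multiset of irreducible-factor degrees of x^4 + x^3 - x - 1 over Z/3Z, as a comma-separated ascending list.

Write f(x) = x^4 + x^3 - x - 1.
Roots in Z/3Z: f(0) = 2; f(1) = 0 → root; f(2) = 0 → root.
Linear factors from roots: (x - 1), (x + 1).
Complete factorization: f(x) = (x + 1)·(x - 1)^3.
Factor degrees with multiplicity: 1 + 1 + 1 + 1 = 4.

1, 1, 1, 1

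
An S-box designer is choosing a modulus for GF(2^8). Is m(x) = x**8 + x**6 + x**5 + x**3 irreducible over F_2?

Check for roots in F_2: m(0) = 0 → root; m(1) = 0 → root.
m(0) = 0, so (x) divides m(x); m is reducible.

No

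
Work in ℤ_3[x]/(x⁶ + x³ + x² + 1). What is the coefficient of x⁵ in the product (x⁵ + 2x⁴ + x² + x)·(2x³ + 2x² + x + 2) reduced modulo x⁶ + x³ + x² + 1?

1

Multiply in ℤ_3[x]: (x⁵ + 2x⁴ + x² + x)·(2x³ + 2x² + x + 2) = 2x⁸ + 2x⁶ + 2x⁴ + 2x.
Reduce using x⁶ ≡ 2x³ + 2x² + 2 (mod x⁶ + x³ + x² + 1).
Reduced: x⁵ + x³ + 2x² + 2x + 1.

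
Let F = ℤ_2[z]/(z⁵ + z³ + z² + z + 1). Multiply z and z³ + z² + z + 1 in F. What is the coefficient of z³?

Multiply in ℤ_2[z]: (z)·(z³ + z² + z + 1) = z⁴ + z³ + z² + z.
Reduced: z⁴ + z³ + z² + z.

1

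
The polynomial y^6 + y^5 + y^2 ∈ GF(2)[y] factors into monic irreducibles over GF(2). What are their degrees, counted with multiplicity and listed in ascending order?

Write f(y) = y^6 + y^5 + y^2.
Roots in GF(2): f(0) = 0 → root; f(1) = 1.
Linear factors from roots: (y).
Complete factorization: f(y) = (y)^2·(y^4 + y^3 + 1).
Factor degrees with multiplicity: 1 + 1 + 4 = 6.

1, 1, 4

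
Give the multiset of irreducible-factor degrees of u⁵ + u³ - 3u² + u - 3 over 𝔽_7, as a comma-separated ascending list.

5

Write f(u) = u⁵ + u³ - 3u² + u - 3.
Complete factorization: f(u) = (u⁵ + u³ - 3u² + u - 3).
Factor degrees with multiplicity: 5 = 5.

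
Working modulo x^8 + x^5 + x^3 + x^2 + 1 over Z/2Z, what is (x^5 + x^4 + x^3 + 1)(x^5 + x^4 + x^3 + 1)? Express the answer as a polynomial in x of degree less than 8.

Multiply in Z/2Z[x]: (x^5 + x^4 + x^3 + 1)·(x^5 + x^4 + x^3 + 1) = x^10 + x^8 + x^6 + 1.
Reduce using x^8 ≡ x^5 + x^3 + x^2 + 1 (mod x^8 + x^5 + x^3 + x^2 + 1).
Reduced: x^7 + x^6 + x^4 + x^3.

x^7 + x^6 + x^4 + x^3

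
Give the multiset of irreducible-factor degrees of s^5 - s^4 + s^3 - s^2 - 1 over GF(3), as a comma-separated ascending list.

Write f(s) = s^5 - s^4 + s^3 - s^2 - 1.
Roots in GF(3): f(0) = 2; f(1) = 2; f(2) = 1.
Complete factorization: f(s) = (s^2 - s - 1)·(s^3 - s + 1).
Factor degrees with multiplicity: 2 + 3 = 5.

2, 3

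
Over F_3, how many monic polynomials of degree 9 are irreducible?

2184

x^(3^9) − x is the product of all monic irreducibles of degree dividing 9; Möbius inversion gives N = (1/9) Σ μ(9/d)·3^d.
Divisors of 9: 1, 3, 9; μ(9/d) for each: 0, -1, 1.
Σ = − 3^3 + 3^9 = 19656.
N = 19656/9 = 2184.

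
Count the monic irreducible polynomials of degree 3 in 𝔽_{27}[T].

6552

x^(27^3) − x is the product of all monic irreducibles of degree dividing 3; Möbius inversion gives N = (1/3) Σ μ(3/d)·27^d.
Divisors of 3: 1, 3; μ(3/d) for each: -1, 1.
Σ = − 27^1 + 27^3 = 19656.
N = 19656/3 = 6552.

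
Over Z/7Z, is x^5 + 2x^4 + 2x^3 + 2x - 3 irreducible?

No

Write m(x) = x^5 + 2x^4 + 2x^3 + 2x - 3.
Check for roots in Z/7Z: m(0) = 4; m(1) = 4; m(2) = 4; m(3) = 0 → root; m(4) = 3; m(5) = 5; m(6) = 1.
m(3) = 0, so (x − 3) divides m(x); m is reducible.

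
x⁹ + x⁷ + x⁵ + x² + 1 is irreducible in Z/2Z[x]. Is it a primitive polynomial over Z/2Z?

Yes

Write f(x) = x⁹ + x⁷ + x⁵ + x² + 1.
|GF(2^9)^×| = 2^9 − 1 = 511. Prime factorization: 511 = 7·73.
f is primitive ⇔ x has order 511 in GF(2)[x]/(f), i.e. x^(511/q) ≠ 1 for each prime q | 511.
x^(73) mod f = x⁸ + x⁷ + x⁶ + x⁵ + x³ + x.
x^(7) mod f = x⁷.
None equal 1, so x has full order 511; f is primitive.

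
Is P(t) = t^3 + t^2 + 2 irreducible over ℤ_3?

Check for roots in ℤ_3: P(0) = 2; P(1) = 1; P(2) = 2.
No roots. A degree-3 polynomial over a field with no linear factor is irreducible.

Yes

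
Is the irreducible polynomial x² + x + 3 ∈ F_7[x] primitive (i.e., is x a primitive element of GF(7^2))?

Yes

Write f(x) = x² + x + 3.
|GF(7^2)^×| = 7^2 − 1 = 48. Prime factorization: 48 = 2^4·3.
f is primitive ⇔ x has order 48 in GF(7)[x]/(f), i.e. x^(48/q) ≠ 1 for each prime q | 48.
x^(24) mod f = 6.
x^(16) mod f = 2.
None equal 1, so x has full order 48; f is primitive.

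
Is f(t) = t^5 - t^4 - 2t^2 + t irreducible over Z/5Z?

Check for roots in Z/5Z: f(0) = 0 → root; f(1) = 4; f(2) = 0 → root; f(3) = 2; f(4) = 0 → root.
f(0) = 0, so (t) divides f(t); f is reducible.

No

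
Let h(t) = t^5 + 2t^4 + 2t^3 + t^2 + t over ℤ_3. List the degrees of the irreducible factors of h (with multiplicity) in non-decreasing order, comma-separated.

1, 2, 2

Roots in ℤ_3: h(0) = 0 → root; h(1) = 1; h(2) = 2.
Linear factors from roots: (t).
Complete factorization: h(t) = (t)·(t^2 + t + 2)^2.
Factor degrees with multiplicity: 1 + 2 + 2 = 5.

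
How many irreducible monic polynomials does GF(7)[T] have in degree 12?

1153430600

By the necklace-counting formula, N_7(12) = (1/12) Σ_{d|12} μ(12/d)·7^d.
Divisors of 12: 1, 2, 3, 4, 6, 12; μ(12/d) for each: 0, 1, 0, -1, -1, 1.
Σ = 7^2 − 7^4 − 7^6 + 7^12 = 13841167200.
N = 13841167200/12 = 1153430600.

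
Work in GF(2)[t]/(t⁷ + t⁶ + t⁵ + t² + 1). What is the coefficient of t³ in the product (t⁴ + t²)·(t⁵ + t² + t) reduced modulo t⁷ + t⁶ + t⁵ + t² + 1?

0

Multiply in GF(2)[t]: (t⁴ + t²)·(t⁵ + t² + t) = t⁹ + t⁷ + t⁶ + t⁵ + t⁴ + t³.
Reduce using t⁷ ≡ t⁶ + t⁵ + t² + 1 (mod t⁷ + t⁶ + t⁵ + t² + 1).
Reduced: t⁶ + t + 1.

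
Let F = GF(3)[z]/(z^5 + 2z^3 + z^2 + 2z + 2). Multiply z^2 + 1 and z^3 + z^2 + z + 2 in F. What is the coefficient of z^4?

Multiply in GF(3)[z]: (z^2 + 1)·(z^3 + z^2 + z + 2) = z^5 + z^4 + 2z^3 + z + 2.
Reduce using z^5 ≡ z^3 + 2z^2 + z + 1 (mod z^5 + 2z^3 + z^2 + 2z + 2).
Reduced: z^4 + 2z^2 + 2z.

1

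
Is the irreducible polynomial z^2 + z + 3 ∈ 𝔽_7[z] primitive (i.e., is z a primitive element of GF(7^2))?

Write f(z) = z^2 + z + 3.
|GF(7^2)^×| = 7^2 − 1 = 48. Prime factorization: 48 = 2^4·3.
f is primitive ⇔ z has order 48 in GF(7)[z]/(f), i.e. z^(48/q) ≠ 1 for each prime q | 48.
z^(24) mod f = 6.
z^(16) mod f = 2.
None equal 1, so z has full order 48; f is primitive.

Yes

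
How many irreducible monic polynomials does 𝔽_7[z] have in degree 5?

Gauss's count: N_{7}(5) = (1/5) Σ_{d|5} μ(5/d)·7^d.
Divisors of 5: 1, 5; μ(5/d) for each: -1, 1.
Σ = − 7^1 + 7^5 = 16800.
N = 16800/5 = 3360.

3360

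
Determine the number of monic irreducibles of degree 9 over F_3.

2184

By the necklace-counting formula, N_3(9) = (1/9) Σ_{d|9} μ(9/d)·3^d.
Divisors of 9: 1, 3, 9; μ(9/d) for each: 0, -1, 1.
Σ = − 3^3 + 3^9 = 19656.
N = 19656/9 = 2184.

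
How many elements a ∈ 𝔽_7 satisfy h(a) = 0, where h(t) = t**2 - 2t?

2

Evaluate at each of the 7 elements of 𝔽_7:
h(0) = 0 → root; h(1) = 6; h(2) = 0 → root; h(3) = 3; h(4) = 1; h(5) = 1; h(6) = 3.
Roots: {0, 2}.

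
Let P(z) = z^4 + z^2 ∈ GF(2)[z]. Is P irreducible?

Check for roots in GF(2): P(0) = 0 → root; P(1) = 0 → root.
P(0) = 0, so (z) divides P(z); P is reducible.

No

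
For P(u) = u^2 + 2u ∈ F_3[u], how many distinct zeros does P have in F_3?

2

Evaluate at each of the 3 elements of F_3:
P(0) = 0 → root; P(1) = 0 → root; P(2) = 2.
Roots: {0, 1}.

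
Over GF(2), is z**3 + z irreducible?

No

Write m(z) = z**3 + z.
Check for roots in GF(2): m(0) = 0 → root; m(1) = 0 → root.
m(0) = 0, so (z) divides m(z); m is reducible.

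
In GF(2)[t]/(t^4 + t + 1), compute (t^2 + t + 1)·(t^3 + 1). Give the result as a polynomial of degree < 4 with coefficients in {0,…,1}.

t^3 + t

Multiply in GF(2)[t]: (t^2 + t + 1)·(t^3 + 1) = t^5 + t^4 + t^3 + t^2 + t + 1.
Reduce using t^4 ≡ t + 1 (mod t^4 + t + 1).
Reduced: t^3 + t.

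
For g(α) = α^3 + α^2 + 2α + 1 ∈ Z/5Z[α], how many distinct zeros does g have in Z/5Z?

1

Evaluate at each of the 5 elements of Z/5Z:
g(0) = 1; g(1) = 0 → root; g(2) = 2; g(3) = 3; g(4) = 4.
Roots: {1}.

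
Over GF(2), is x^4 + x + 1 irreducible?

Write f(x) = x^4 + x + 1.
Check for roots in GF(2): f(0) = 1; f(1) = 1.
No roots, so no linear factors.
Monic irreducibles of degree 2 over GF(2): x^2 + x + 1.
None of them divide f (all give nonzero remainder).
No irreducible factor of degree ≤ 2 exists, so f is irreducible over GF(2).

Yes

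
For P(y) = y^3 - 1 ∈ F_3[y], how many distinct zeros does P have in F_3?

1

Evaluate at each of the 3 elements of F_3:
P(0) = 2; P(1) = 0 → root; P(2) = 1.
Roots: {1}.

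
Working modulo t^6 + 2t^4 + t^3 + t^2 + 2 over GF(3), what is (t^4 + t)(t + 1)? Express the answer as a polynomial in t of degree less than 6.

t^5 + t^4 + t^2 + t

Multiply in GF(3)[t]: (t^4 + t)·(t + 1) = t^5 + t^4 + t^2 + t.
Reduced: t^5 + t^4 + t^2 + t.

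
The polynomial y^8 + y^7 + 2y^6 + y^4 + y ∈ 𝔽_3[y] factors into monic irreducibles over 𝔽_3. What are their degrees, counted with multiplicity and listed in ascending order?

1, 1, 2, 2, 2

Write g(y) = y^8 + y^7 + 2y^6 + y^4 + y.
Roots in 𝔽_3: g(0) = 0 → root; g(1) = 0 → root; g(2) = 2.
Linear factors from roots: (y), (y + 2).
Complete factorization: g(y) = (y)·(y + 2)·(y^2 + 2y + 2)·(y^2 + 1)^2.
Factor degrees with multiplicity: 1 + 1 + 2 + 2 + 2 = 8.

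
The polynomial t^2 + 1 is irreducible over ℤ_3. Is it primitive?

No

Write f(t) = t^2 + 1.
|GF(3^2)^×| = 3^2 − 1 = 8. Prime factorization: 8 = 2^3.
f is primitive ⇔ t has order 8 in GF(3)[t]/(f), i.e. t^(8/q) ≠ 1 for each prime q | 8.
t^(4) mod f = 1
Since t^(4) = 1, the order of t divides 4 < 8; not primitive.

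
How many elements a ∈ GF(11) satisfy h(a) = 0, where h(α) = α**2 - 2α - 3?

2

Evaluate at each of the 11 elements of GF(11):
h(0) = 8; h(1) = 7; h(2) = 8; h(3) = 0 → root; h(4) = 5; h(5) = 1; h(6) = 10; h(7) = 10; h(8) = 1; h(9) = 5; h(10) = 0 → root.
Roots: {3, 10}.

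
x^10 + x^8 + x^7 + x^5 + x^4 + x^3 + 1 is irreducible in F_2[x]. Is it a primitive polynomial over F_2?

No

Write f(x) = x^10 + x^8 + x^7 + x^5 + x^4 + x^3 + 1.
|GF(2^10)^×| = 2^10 − 1 = 1023. Prime factorization: 1023 = 3·11·31.
f is primitive ⇔ x has order 1023 in GF(2)[x]/(f), i.e. x^(1023/q) ≠ 1 for each prime q | 1023.
x^(341) mod f = 1
x^(93) mod f = x^9 + x^7 + x^3 + x^2 + 1.
x^(33) mod f = x^8 + x^6 + x^4 + x^3.
Since x^(341) = 1, the order of x divides 341 < 1023; not primitive.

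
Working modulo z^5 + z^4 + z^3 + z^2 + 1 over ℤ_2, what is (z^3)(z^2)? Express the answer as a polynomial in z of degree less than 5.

z^4 + z^3 + z^2 + 1

Multiply in ℤ_2[z]: (z^3)·(z^2) = z^5.
Reduce using z^5 ≡ z^4 + z^3 + z^2 + 1 (mod z^5 + z^4 + z^3 + z^2 + 1).
Reduced: z^4 + z^3 + z^2 + 1.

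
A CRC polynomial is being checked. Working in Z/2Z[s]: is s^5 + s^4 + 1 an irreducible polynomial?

No

Write g(s) = s^5 + s^4 + 1.
Check for roots in Z/2Z: g(0) = 1; g(1) = 1.
No roots, so no linear factors.
Monic irreducibles of degree 2 over GF(2): s^2 + s + 1.
s^2 + s + 1 divides g: g(s) = (s^2 + s + 1)·(s^3 + s + 1).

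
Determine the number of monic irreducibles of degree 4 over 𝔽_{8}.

1008

x^(8^4) − x is the product of all monic irreducibles of degree dividing 4; Möbius inversion gives N = (1/4) Σ μ(4/d)·8^d.
Divisors of 4: 1, 2, 4; μ(4/d) for each: 0, -1, 1.
Σ = − 8^2 + 8^4 = 4032.
N = 4032/4 = 1008.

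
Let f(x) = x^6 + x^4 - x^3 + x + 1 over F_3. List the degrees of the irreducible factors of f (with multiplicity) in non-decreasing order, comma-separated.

1, 1, 1, 1, 2

Roots in F_3: f(0) = 1; f(1) = 0 → root; f(2) = 0 → root.
Linear factors from roots: (x - 1), (x + 1).
Complete factorization: f(x) = (x - 1)·(x + 1)^3·(x^2 + x - 1).
Factor degrees with multiplicity: 1 + 1 + 1 + 1 + 2 = 6.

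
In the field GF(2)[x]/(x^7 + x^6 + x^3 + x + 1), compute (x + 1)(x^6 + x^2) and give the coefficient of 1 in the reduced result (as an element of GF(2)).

Multiply in GF(2)[x]: (x + 1)·(x^6 + x^2) = x^7 + x^6 + x^3 + x^2.
Reduce using x^7 ≡ x^6 + x^3 + x + 1 (mod x^7 + x^6 + x^3 + x + 1).
Reduced: x^2 + x + 1.

1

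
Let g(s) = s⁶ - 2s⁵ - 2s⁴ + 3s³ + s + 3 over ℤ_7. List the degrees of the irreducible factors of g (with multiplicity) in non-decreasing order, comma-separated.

Linear factors from roots: (s - 3), (s + 1).
Complete factorization: g(s) = (s + 1)·(s - 3)·(s² + 2s + 3)·(s² - 2s + 2).
Factor degrees with multiplicity: 1 + 1 + 2 + 2 = 6.

1, 1, 2, 2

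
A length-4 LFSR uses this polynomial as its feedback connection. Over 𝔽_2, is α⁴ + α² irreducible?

No

Write m(α) = α⁴ + α².
Check for roots in 𝔽_2: m(0) = 0 → root; m(1) = 0 → root.
m(0) = 0, so (α) divides m(α); m is reducible.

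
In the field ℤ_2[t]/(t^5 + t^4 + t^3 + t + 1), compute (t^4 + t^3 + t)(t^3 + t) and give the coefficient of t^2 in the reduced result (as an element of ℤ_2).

0

Multiply in ℤ_2[t]: (t^4 + t^3 + t)·(t^3 + t) = t^7 + t^6 + t^5 + t^2.
Reduce using t^5 ≡ t^4 + t^3 + t + 1 (mod t^5 + t^4 + t^3 + t + 1).
Reduced: t^3.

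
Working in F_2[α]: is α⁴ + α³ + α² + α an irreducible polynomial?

No

Write P(α) = α⁴ + α³ + α² + α.
Check for roots in F_2: P(0) = 0 → root; P(1) = 0 → root.
P(0) = 0, so (α) divides P(α); P is reducible.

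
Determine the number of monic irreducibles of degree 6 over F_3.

By the necklace-counting formula, N_3(6) = (1/6) Σ_{d|6} μ(6/d)·3^d.
Divisors of 6: 1, 2, 3, 6; μ(6/d) for each: 1, -1, -1, 1.
Σ = 3^1 − 3^2 − 3^3 + 3^6 = 696.
N = 696/6 = 116.

116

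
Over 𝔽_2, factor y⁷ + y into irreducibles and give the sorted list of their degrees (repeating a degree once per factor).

Write g(y) = y⁷ + y.
Roots in 𝔽_2: g(0) = 0 → root; g(1) = 0 → root.
Linear factors from roots: (y), (y + 1).
Complete factorization: g(y) = (y)·(y + 1)^2·(y² + y + 1)^2.
Factor degrees with multiplicity: 1 + 1 + 1 + 2 + 2 = 7.

1, 1, 1, 2, 2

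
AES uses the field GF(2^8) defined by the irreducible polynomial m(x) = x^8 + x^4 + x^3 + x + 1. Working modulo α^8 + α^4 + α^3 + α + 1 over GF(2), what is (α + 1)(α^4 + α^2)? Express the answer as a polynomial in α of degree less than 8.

Multiply in GF(2)[α]: (α + 1)·(α^4 + α^2) = α^5 + α^4 + α^3 + α^2.
Reduced: α^5 + α^4 + α^3 + α^2.

α^5 + α^4 + α^3 + α^2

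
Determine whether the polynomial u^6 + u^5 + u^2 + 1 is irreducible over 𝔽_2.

Write f(u) = u^6 + u^5 + u^2 + 1.
Check for roots in 𝔽_2: f(0) = 1; f(1) = 0 → root.
f(1) = 0, so (u − 1) divides f(u); f is reducible.

No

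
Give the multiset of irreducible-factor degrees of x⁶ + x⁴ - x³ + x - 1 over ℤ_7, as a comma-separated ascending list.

Write f(x) = x⁶ + x⁴ - x³ + x - 1.
Linear factors from roots: (x + 3).
Complete factorization: f(x) = (x + 3)·(x² - 2x + 3)·(x³ - x² - 2x + 3).
Factor degrees with multiplicity: 1 + 2 + 3 = 6.

1, 2, 3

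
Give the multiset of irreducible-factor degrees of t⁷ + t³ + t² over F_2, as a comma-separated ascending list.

Write f(t) = t⁷ + t³ + t².
Roots in F_2: f(0) = 0 → root; f(1) = 1.
Linear factors from roots: (t).
Complete factorization: f(t) = (t)^2·(t² + t + 1)·(t³ + t² + 1).
Factor degrees with multiplicity: 1 + 1 + 2 + 3 = 7.

1, 1, 2, 3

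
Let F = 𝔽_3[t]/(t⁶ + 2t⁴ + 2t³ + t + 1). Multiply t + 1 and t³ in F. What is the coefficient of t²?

Multiply in 𝔽_3[t]: (t + 1)·(t³) = t⁴ + t³.
Reduced: t⁴ + t³.

0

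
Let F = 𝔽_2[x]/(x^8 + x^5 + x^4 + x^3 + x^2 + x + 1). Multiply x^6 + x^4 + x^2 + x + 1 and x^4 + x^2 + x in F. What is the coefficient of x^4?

Multiply in 𝔽_2[x]: (x^6 + x^4 + x^2 + x + 1)·(x^4 + x^2 + x) = x^10 + x^7 + x.
Reduce using x^8 ≡ x^5 + x^4 + x^3 + x^2 + x + 1 (mod x^8 + x^5 + x^4 + x^3 + x^2 + x + 1).
Reduced: x^6 + x^5 + x^4 + x^3 + x^2 + x.

1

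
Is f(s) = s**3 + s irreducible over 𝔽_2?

Check for roots in 𝔽_2: f(0) = 0 → root; f(1) = 0 → root.
f(0) = 0, so (s) divides f(s); f is reducible.

No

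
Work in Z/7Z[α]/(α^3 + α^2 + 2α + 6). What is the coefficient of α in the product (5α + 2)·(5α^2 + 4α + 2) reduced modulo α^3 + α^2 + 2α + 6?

3

Multiply in Z/7Z[α]: (5α + 2)·(5α^2 + 4α + 2) = 4α^3 + 2α^2 + 4α + 4.
Reduce using α^3 ≡ 6α^2 + 5α + 1 (mod α^3 + α^2 + 2α + 6).
Reduced: 5α^2 + 3α + 1.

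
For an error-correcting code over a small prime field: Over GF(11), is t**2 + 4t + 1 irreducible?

No

Write h(t) = t**2 + 4t + 1.
Check each element of GF(11) for a root: h(0)=1, h(1)=6, h(2)=2, h(3)=0, h(4)=0, h(5)=2, h(6)=6, h(7)=1, h(8)=9, h(9)=8, h(10)=9.
h(3) = 0, so (t − 3) divides h(t); h is reducible.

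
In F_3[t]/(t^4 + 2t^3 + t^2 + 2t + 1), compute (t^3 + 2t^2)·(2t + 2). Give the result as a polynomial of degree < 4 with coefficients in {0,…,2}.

Multiply in F_3[t]: (t^3 + 2t^2)·(2t + 2) = 2t^4 + t^2.
Reduce using t^4 ≡ t^3 + 2t^2 + t + 2 (mod t^4 + 2t^3 + t^2 + 2t + 1).
Reduced: 2t^3 + 2t^2 + 2t + 1.

2t^3 + 2t^2 + 2t + 1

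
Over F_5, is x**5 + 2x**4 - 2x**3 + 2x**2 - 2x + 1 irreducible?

Write P(x) = x**5 + 2x**4 - 2x**3 + 2x**2 - 2x + 1.
Check for roots in F_5: P(0) = 1; P(1) = 2; P(2) = 3; P(3) = 4; P(4) = 3.
No roots, so no linear factors.
Degree-2 irreducible divisors: test the 10 monic irreducibles of degree 2 over GF(5).
None of them divide P (all give nonzero remainder).
No irreducible factor of degree ≤ 2 exists, so P is irreducible over GF(5).

Yes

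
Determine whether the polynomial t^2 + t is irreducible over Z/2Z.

Write f(t) = t^2 + t.
Check for roots in Z/2Z: f(0) = 0 → root; f(1) = 0 → root.
f(0) = 0, so (t) divides f(t); f is reducible.

No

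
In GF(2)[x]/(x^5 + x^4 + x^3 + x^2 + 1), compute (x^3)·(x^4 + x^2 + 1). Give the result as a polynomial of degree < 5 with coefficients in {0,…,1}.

x^4 + x^3 + x + 1

Multiply in GF(2)[x]: (x^3)·(x^4 + x^2 + 1) = x^7 + x^5 + x^3.
Reduce using x^5 ≡ x^4 + x^3 + x^2 + 1 (mod x^5 + x^4 + x^3 + x^2 + 1).
Reduced: x^4 + x^3 + x + 1.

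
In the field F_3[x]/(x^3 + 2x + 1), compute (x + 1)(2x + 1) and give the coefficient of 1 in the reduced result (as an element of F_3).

Multiply in F_3[x]: (x + 1)·(2x + 1) = 2x^2 + 1.
Reduced: 2x^2 + 1.

1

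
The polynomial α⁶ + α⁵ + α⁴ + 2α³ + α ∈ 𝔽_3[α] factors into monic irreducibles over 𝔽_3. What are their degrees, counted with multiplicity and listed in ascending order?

Write h(α) = α⁶ + α⁵ + α⁴ + 2α³ + α.
Roots in 𝔽_3: h(0) = 0 → root; h(1) = 0 → root; h(2) = 1.
Linear factors from roots: (α), (α + 2).
Complete factorization: h(α) = (α)·(α + 2)·(α² + 1)·(α² + 2α + 2).
Factor degrees with multiplicity: 1 + 1 + 2 + 2 = 6.

1, 1, 2, 2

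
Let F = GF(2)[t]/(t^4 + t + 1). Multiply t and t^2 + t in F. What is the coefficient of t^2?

Multiply in GF(2)[t]: (t)·(t^2 + t) = t^3 + t^2.
Reduced: t^3 + t^2.

1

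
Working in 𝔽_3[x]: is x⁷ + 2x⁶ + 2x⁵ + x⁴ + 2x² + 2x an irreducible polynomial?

No

Write P(x) = x⁷ + 2x⁶ + 2x⁵ + x⁴ + 2x² + 2x.
Check for roots in 𝔽_3: P(0) = 0 → root; P(1) = 1; P(2) = 0 → root.
P(0) = 0, so (x) divides P(x); P is reducible.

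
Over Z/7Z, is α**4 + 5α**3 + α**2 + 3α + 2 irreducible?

Yes

Write h(α) = α**4 + 5α**3 + α**2 + 3α + 2.
Check for roots in Z/7Z: h(0) = 2; h(1) = 5; h(2) = 5; h(3) = 5; h(4) = 4; h(5) = 4; h(6) = 3.
No roots, so no linear factors.
Degree-2 irreducible divisors: test the 21 monic irreducibles of degree 2 over GF(7).
None of them divide h (all give nonzero remainder).
No irreducible factor of degree ≤ 2 exists, so h is irreducible over GF(7).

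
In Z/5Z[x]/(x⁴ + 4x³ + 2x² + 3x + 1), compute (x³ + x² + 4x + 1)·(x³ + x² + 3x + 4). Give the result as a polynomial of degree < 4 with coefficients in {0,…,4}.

2x^3 + 4x^2 + 4x

Multiply in Z/5Z[x]: (x³ + x² + 4x + 1)·(x³ + x² + 3x + 4) = x⁶ + 2x⁵ + 3x⁴ + 2x³ + 2x² + 4x + 4.
Reduce using x⁴ ≡ x³ + 3x² + 2x + 4 (mod x⁴ + 4x³ + 2x² + 3x + 1).
Reduced: 2x³ + 4x² + 4x.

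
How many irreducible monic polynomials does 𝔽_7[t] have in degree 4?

By the necklace-counting formula, N_7(4) = (1/4) Σ_{d|4} μ(4/d)·7^d.
Divisors of 4: 1, 2, 4; μ(4/d) for each: 0, -1, 1.
Σ = − 7^2 + 7^4 = 2352.
N = 2352/4 = 588.

588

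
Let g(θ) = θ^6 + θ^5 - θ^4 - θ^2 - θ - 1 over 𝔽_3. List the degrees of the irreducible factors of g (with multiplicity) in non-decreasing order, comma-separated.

Roots in 𝔽_3: g(0) = 2; g(1) = 1; g(2) = 1.
Complete factorization: g(θ) = (θ^6 + θ^5 - θ^4 - θ^2 - θ - 1).
Factor degrees with multiplicity: 6 = 6.

6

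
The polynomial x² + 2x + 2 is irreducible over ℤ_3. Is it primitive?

Write f(x) = x² + 2x + 2.
|GF(3^2)^×| = 3^2 − 1 = 8. Prime factorization: 8 = 2^3.
f is primitive ⇔ x has order 8 in GF(3)[x]/(f), i.e. x^(8/q) ≠ 1 for each prime q | 8.
x^(4) mod f = 2.
None equal 1, so x has full order 8; f is primitive.

Yes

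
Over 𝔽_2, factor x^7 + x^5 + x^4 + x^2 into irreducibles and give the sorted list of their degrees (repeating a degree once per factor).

1, 1, 1, 1, 1, 2

Write h(x) = x^7 + x^5 + x^4 + x^2.
Roots in 𝔽_2: h(0) = 0 → root; h(1) = 0 → root.
Linear factors from roots: (x), (x + 1).
Complete factorization: h(x) = (x)^2·(x + 1)^3·(x^2 + x + 1).
Factor degrees with multiplicity: 1 + 1 + 1 + 1 + 1 + 2 = 7.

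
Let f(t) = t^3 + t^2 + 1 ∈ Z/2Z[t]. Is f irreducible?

Yes

Check for roots in Z/2Z: f(0) = 1; f(1) = 1.
No roots. A degree-3 polynomial over a field with no linear factor is irreducible.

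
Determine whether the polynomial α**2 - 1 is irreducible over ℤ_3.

No

Write m(α) = α**2 - 1.
Check for roots in ℤ_3: m(0) = 2; m(1) = 0 → root; m(2) = 0 → root.
m(1) = 0, so (α − 1) divides m(α); m is reducible.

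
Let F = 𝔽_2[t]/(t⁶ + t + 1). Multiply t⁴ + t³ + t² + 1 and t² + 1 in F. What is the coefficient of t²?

0

Multiply in 𝔽_2[t]: (t⁴ + t³ + t² + 1)·(t² + 1) = t⁶ + t⁵ + t³ + 1.
Reduce using t⁶ ≡ t + 1 (mod t⁶ + t + 1).
Reduced: t⁵ + t³ + t.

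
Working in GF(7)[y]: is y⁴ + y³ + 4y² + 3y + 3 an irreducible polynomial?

No

Write m(y) = y⁴ + y³ + 4y² + 3y + 3.
Check for roots in GF(7): m(0) = 3; m(1) = 5; m(2) = 0 → root; m(3) = 2; m(4) = 0 → root; m(5) = 0 → root; m(6) = 4.
m(2) = 0, so (y − 2) divides m(y); m is reducible.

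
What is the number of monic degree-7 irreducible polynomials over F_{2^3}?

Gauss's count: N_{8}(7) = (1/7) Σ_{d|7} μ(7/d)·8^d.
Divisors of 7: 1, 7; μ(7/d) for each: -1, 1.
Σ = − 8^1 + 8^7 = 2097144.
N = 2097144/7 = 299592.

299592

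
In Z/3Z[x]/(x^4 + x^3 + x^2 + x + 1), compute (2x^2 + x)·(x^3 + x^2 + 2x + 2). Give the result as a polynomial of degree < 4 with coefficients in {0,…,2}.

2x^3 + 2x + 2

Multiply in Z/3Z[x]: (2x^2 + x)·(x^3 + x^2 + 2x + 2) = 2x^5 + 2x^3 + 2x.
Reduce using x^4 ≡ 2x^3 + 2x^2 + 2x + 2 (mod x^4 + x^3 + x^2 + x + 1).
Reduced: 2x^3 + 2x + 2.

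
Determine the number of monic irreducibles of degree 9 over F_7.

4483696

x^(7^9) − x is the product of all monic irreducibles of degree dividing 9; Möbius inversion gives N = (1/9) Σ μ(9/d)·7^d.
Divisors of 9: 1, 3, 9; μ(9/d) for each: 0, -1, 1.
Σ = − 7^3 + 7^9 = 40353264.
N = 40353264/9 = 4483696.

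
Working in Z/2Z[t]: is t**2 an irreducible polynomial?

Write P(t) = t**2.
Check for roots in Z/2Z: P(0) = 0 → root; P(1) = 1.
P(0) = 0, so (t) divides P(t); P is reducible.

No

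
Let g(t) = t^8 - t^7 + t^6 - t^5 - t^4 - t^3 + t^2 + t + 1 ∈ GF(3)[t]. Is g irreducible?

Yes

Check for roots in GF(3): g(0) = 1; g(1) = 1; g(2) = 2.
No roots, so no linear factors.
Monic irreducibles of degree 2 over GF(3): t^2 + 1, t^2 + t - 1, t^2 - t - 1.
None of them divide g (all give nonzero remainder).
Degree-3 irreducible divisors: test the 8 monic irreducibles of degree 3 over GF(3).
None of them divide g (all give nonzero remainder).
Degree-4 irreducible divisors: test the 18 monic irreducibles of degree 4 over GF(3).
None of them divide g (all give nonzero remainder).
No irreducible factor of degree ≤ 4 exists, so g is irreducible over GF(3).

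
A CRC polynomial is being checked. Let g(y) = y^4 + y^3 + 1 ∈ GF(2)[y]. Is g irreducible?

Check for roots in GF(2): g(0) = 1; g(1) = 1.
No roots, so no linear factors.
Monic irreducibles of degree 2 over GF(2): y^2 + y + 1.
None of them divide g (all give nonzero remainder).
No irreducible factor of degree ≤ 2 exists, so g is irreducible over GF(2).

Yes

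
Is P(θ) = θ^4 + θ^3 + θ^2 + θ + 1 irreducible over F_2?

Yes

Check for roots in F_2: P(0) = 1; P(1) = 1.
No roots, so no linear factors.
Monic irreducibles of degree 2 over GF(2): θ^2 + θ + 1.
None of them divide P (all give nonzero remainder).
No irreducible factor of degree ≤ 2 exists, so P is irreducible over GF(2).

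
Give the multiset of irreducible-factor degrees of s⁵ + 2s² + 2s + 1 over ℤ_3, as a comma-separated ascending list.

1, 1, 1, 2

Write h(s) = s⁵ + 2s² + 2s + 1.
Roots in ℤ_3: h(0) = 1; h(1) = 0 → root; h(2) = 0 → root.
Linear factors from roots: (s + 2), (s + 1).
Complete factorization: h(s) = (s + 2)·(s + 1)^2·(s² + 2s + 2).
Factor degrees with multiplicity: 1 + 1 + 1 + 2 = 5.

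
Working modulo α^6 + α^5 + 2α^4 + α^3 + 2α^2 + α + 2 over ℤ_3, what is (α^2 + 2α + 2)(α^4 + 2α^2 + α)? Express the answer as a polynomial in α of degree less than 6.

α^5 + 2α^4 + α^3 + α^2 + α + 1

Multiply in ℤ_3[α]: (α^2 + 2α + 2)·(α^4 + 2α^2 + α) = α^6 + 2α^5 + α^4 + 2α^3 + 2α.
Reduce using α^6 ≡ 2α^5 + α^4 + 2α^3 + α^2 + 2α + 1 (mod α^6 + α^5 + 2α^4 + α^3 + 2α^2 + α + 2).
Reduced: α^5 + 2α^4 + α^3 + α^2 + α + 1.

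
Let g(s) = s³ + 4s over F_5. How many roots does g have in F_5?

Evaluate at each of the 5 elements of F_5:
g(0) = 0 → root; g(1) = 0 → root; g(2) = 1; g(3) = 4; g(4) = 0 → root.
Roots: {0, 1, 4}.

3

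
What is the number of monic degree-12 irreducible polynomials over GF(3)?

44220

Gauss's count: N_{3}(12) = (1/12) Σ_{d|12} μ(12/d)·3^d.
Divisors of 12: 1, 2, 3, 4, 6, 12; μ(12/d) for each: 0, 1, 0, -1, -1, 1.
Σ = 3^2 − 3^4 − 3^6 + 3^12 = 530640.
N = 530640/12 = 44220.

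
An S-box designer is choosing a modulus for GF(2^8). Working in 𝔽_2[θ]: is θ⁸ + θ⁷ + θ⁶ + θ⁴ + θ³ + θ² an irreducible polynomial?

Write h(θ) = θ⁸ + θ⁷ + θ⁶ + θ⁴ + θ³ + θ².
Check for roots in 𝔽_2: h(0) = 0 → root; h(1) = 0 → root.
h(0) = 0, so (θ) divides h(θ); h is reducible.

No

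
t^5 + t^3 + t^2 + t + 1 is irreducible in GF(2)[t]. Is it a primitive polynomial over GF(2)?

Write f(t) = t^5 + t^3 + t^2 + t + 1.
|GF(2^5)^×| = 2^5 − 1 = 31. Prime factorization: 31 = 31.
f is primitive ⇔ t has order 31 in GF(2)[t]/(f), i.e. t^(31/q) ≠ 1 for each prime q | 31.
t^(1) mod f = t.
None equal 1, so t has full order 31; f is primitive.

Yes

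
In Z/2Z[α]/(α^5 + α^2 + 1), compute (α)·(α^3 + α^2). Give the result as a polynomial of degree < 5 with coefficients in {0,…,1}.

Multiply in Z/2Z[α]: (α)·(α^3 + α^2) = α^4 + α^3.
Reduced: α^4 + α^3.

α^4 + α^3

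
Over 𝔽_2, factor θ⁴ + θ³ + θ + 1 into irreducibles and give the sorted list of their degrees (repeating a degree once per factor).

Write h(θ) = θ⁴ + θ³ + θ + 1.
Roots in 𝔽_2: h(0) = 1; h(1) = 0 → root.
Linear factors from roots: (θ + 1).
Complete factorization: h(θ) = (θ + 1)^2·(θ² + θ + 1).
Factor degrees with multiplicity: 1 + 1 + 2 = 4.

1, 1, 2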